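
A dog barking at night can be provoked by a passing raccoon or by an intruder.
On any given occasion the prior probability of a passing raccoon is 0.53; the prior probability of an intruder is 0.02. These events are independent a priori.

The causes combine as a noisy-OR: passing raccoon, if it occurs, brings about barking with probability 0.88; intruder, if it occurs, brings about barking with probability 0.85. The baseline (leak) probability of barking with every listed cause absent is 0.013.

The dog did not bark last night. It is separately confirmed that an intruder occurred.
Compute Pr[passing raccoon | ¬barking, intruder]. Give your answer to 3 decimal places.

Under noisy-OR, P(barking | causes) = 1 − (1−0.013)·∏(1−qᵢ) over the active causes.
Enumerate both values of passing raccoon and weight by the priors:
  P(¬barking | intruder) = 0.14805*0.47 + 0.017766*0.53
        = 0.069583 + 0.009416 = 0.078999
Keeping only the passing raccoon-present terms gives 0.009416, so
  P(passing raccoon | ¬barking, intruder) = 0.009416 / 0.078999 ≈ 0.119

Pr[passing raccoon | ¬barking, intruder] ≈ 0.119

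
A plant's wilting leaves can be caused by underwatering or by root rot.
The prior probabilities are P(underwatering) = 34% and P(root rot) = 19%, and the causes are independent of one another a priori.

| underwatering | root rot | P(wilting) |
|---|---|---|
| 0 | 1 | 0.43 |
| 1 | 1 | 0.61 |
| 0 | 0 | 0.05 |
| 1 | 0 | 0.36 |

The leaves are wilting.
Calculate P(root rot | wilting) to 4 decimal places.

P(root rot | wilting) ≈ 0.4258

P(wilting) = 0.05*0.66*0.81 + 0.43*0.66*0.19 + 0.36*0.34*0.81 + 0.61*0.34*0.19 = 0.026730 + 0.053922 + 0.099144 + 0.039406 = 0.219202
Restricting to configurations with root rot present: 0.053922 + 0.039406 = 0.093328.
So P(root rot | wilting) = 0.093328/0.219202 ≈ 0.4258.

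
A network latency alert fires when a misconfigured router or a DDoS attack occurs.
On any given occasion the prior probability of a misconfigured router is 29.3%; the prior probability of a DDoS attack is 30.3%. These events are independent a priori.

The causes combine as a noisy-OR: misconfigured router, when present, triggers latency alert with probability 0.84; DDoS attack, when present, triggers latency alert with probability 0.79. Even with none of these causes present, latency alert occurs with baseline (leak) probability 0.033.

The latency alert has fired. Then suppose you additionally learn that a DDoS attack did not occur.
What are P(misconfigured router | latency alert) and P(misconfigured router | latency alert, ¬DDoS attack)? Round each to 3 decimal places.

P(misconfigured router | latency alert) ≈ 0.580; P(misconfigured router | latency alert, ¬DDoS attack) ≈ 0.914

Under noisy-OR, P(latency alert | causes) = 1 − (1−0.033)·∏(1−qᵢ) over the active causes.
By total probability over the 4 (misconfigured router, DDoS attack) configurations:
  P(latency alert) = 0.033*0.707*0.697 + 0.79693*0.707*0.303 + 0.84528*0.293*0.697 + 0.967509*0.293*0.303
        = 0.016262 + 0.170719 + 0.172624 + 0.085894 = 0.445499
The terms with misconfigured router present sum to 0.258518, so
  P(misconfigured router | latency alert) = 0.258518 / 0.445499 ≈ 0.580

Now also conditioning on DDoS attack≠true:
Enumerate both values of misconfigured router and weight by the priors:
  P(latency alert | ¬DDoS attack) = 0.033*0.707 + 0.84528*0.293
        = 0.023331 + 0.247667 = 0.270998
The terms with misconfigured router present sum to 0.247667, so
  P(misconfigured router | latency alert, ¬DDoS attack) = 0.247667 / 0.270998 ≈ 0.914
Ruling out DDoS attack raises the posterior on misconfigured router — the flip side of explaining away.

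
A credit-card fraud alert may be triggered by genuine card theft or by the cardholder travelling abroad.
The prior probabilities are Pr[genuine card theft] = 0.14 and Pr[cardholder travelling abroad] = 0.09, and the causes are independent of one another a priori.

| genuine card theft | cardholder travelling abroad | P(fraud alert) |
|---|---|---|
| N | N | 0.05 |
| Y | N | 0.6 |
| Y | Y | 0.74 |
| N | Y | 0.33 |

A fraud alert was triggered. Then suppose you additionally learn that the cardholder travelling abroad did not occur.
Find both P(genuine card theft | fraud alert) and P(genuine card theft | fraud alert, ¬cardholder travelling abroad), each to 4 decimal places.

Weight on genuine card theft=true, given the evidence: 0.076440 + 0.009324 = 0.085764
The normalizing constant is 0.05·0.86·0.91 + 0.33·0.86·0.09 + 0.6·0.14·0.91 + 0.74·0.14·0.09 = 0.150436
P(genuine card theft | fraud alert) = 0.085764/0.150436 ≈ 0.5701

With the extra evidence:
Numerator (weight on configurations with genuine card theft): 0.6*0.14 = 0.084000
The normalizing constant is 0.05*0.86 + 0.6*0.14 = 0.127000
Posterior = 0.084000 / 0.127000 ≈ 0.6614
Ruling out cardholder travelling abroad raises the posterior on genuine card theft — the flip side of explaining away.

P(genuine card theft | fraud alert) ≈ 0.5701; P(genuine card theft | fraud alert, ¬cardholder travelling abroad) ≈ 0.6614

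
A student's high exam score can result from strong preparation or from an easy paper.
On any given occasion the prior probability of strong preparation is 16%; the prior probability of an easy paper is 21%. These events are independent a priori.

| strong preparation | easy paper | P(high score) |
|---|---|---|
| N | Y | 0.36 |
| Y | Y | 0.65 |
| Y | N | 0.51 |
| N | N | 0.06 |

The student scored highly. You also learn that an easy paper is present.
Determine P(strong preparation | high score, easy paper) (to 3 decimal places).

P(strong preparation | high score, easy paper) ≈ 0.256

By total probability over both values of strong preparation:
  P(high score | easy paper) = 0.36*0.84 + 0.65*0.16
        = 0.302400 + 0.104000 = 0.406400
Configurations with strong preparation contribute 0.104000, so
  P(strong preparation | high score, easy paper) = 0.104000 / 0.406400 ≈ 0.256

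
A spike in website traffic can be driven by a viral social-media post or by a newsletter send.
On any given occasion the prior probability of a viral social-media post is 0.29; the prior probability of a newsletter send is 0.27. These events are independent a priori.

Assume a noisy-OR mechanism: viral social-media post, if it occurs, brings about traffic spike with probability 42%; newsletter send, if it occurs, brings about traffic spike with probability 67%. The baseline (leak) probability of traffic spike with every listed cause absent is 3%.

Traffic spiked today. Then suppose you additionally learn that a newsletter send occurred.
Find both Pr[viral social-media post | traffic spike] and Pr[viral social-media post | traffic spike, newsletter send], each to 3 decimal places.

Under noisy-OR, P(traffic spike | causes) = 1 − (1−0.03)·∏(1−qᵢ) over the active causes.
Numerator (weight on configurations with viral social-media post): 0.092598 + 0.063763 = 0.156361
Normalizer over all consistent configurations: 0.03×0.71×0.73 + 0.6799×0.71×0.27 + 0.4374×0.29×0.73 + 0.814342×0.29×0.27 = 0.302247
Posterior = 0.156361 / 0.302247 ≈ 0.517

Now condition on the additional information:
Enumerate both values of viral social-media post and weight by the priors:
  P(traffic spike | newsletter send) = 0.6799·0.71 + 0.814342·0.29
        = 0.482729 + 0.236159 = 0.718888
Configurations with viral social-media post contribute 0.236159, so
  P(viral social-media post | traffic spike, newsletter send) = 0.236159 / 0.718888 ≈ 0.329

Pr[viral social-media post | traffic spike] ≈ 0.517; Pr[viral social-media post | traffic spike, newsletter send] ≈ 0.329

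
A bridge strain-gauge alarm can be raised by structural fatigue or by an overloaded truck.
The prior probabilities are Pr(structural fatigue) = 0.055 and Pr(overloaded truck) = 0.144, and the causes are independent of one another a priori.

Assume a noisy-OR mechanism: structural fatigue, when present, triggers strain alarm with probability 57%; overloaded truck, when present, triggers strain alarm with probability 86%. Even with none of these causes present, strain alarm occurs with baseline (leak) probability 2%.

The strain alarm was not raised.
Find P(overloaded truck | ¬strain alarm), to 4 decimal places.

Under noisy-OR, P(strain alarm | causes) = 1 − (1−0.02)·∏(1−qᵢ) over the active causes.
Numerator (weight on configurations with overloaded truck): 0.018670 + 0.000467 = 0.019137
The normalizing constant is 0.98*0.945*0.856 + 0.1372*0.945*0.144 + 0.4214*0.055*0.856 + 0.058996*0.055*0.144 = 0.831719
Posterior = 0.019137 / 0.831719 ≈ 0.0230

P(overloaded truck | ¬strain alarm) ≈ 0.0230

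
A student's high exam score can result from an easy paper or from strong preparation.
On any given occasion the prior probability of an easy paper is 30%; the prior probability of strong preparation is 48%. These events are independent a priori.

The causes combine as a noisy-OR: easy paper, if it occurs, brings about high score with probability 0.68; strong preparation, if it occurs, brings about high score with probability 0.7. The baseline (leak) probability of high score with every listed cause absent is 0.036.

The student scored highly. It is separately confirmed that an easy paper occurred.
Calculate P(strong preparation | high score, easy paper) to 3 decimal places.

Under noisy-OR, P(high score | causes) = 1 − (1−0.036)·∏(1−qᵢ) over the active causes.
Weight on strong preparation=true, given the evidence: 0.907456×0.48 = 0.435579
Normalizer over all consistent configurations: 0.69152×0.52 + 0.907456×0.48 = 0.795169
P(strong preparation | high score, easy paper) = 0.435579/0.795169 ≈ 0.548

P(strong preparation | high score, easy paper) ≈ 0.548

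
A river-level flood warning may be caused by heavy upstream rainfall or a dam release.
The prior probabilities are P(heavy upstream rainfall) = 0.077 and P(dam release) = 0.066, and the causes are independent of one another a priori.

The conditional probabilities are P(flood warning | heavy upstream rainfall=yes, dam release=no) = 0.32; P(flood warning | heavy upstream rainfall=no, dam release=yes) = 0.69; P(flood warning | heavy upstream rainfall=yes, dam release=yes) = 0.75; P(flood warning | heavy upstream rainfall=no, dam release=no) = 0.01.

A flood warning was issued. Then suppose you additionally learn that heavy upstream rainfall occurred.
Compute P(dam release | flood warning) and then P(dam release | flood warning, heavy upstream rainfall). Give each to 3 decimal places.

P(dam release | flood warning) ≈ 0.592; P(dam release | flood warning, heavy upstream rainfall) ≈ 0.142

Numerator (weight on configurations with dam release): 0.042033 + 0.003811 = 0.045844
The normalizing constant is 0.01·0.923·0.934 + 0.69·0.923·0.066 + 0.32·0.077·0.934 + 0.75·0.077·0.066 = 0.077479
Posterior = 0.045844 / 0.077479 ≈ 0.592

Now condition on the additional information:
Numerator (weight on configurations with dam release): 0.75×0.066 = 0.049500
Denominator P(flood warning | heavy upstream rainfall): 0.32×0.934 + 0.75×0.066 = 0.348380
Posterior = 0.049500 / 0.348380 ≈ 0.142
This is intercausal reasoning (explaining away): once heavy upstream rainfall accounts for the flood warning, dam release becomes less likely.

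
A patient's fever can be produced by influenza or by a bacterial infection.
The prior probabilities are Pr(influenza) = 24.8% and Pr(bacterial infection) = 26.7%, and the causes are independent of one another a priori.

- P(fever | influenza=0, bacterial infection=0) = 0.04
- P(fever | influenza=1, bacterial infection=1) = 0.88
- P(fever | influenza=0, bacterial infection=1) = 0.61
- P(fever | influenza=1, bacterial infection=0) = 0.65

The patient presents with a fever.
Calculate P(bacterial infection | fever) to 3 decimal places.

P(bacterial infection | fever) ≈ 0.563

Numerator (weight on configurations with bacterial infection): 0.122478 + 0.058270 = 0.180748
The normalizing constant is 0.04·0.752·0.733 + 0.61·0.752·0.267 + 0.65·0.248·0.733 + 0.88·0.248·0.267 = 0.320957
Posterior = 0.180748 / 0.320957 ≈ 0.563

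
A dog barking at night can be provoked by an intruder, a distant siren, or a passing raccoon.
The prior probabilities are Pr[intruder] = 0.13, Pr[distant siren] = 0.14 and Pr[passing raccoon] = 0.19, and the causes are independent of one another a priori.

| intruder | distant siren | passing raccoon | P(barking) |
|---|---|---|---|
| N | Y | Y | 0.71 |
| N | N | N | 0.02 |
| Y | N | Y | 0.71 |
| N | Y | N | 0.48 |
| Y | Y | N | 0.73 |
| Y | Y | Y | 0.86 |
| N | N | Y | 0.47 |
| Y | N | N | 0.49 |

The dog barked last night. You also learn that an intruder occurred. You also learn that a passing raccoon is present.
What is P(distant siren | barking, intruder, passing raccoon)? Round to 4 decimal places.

P(distant siren | barking, intruder, passing raccoon) ≈ 0.1647

Weight on distant siren=true, given the evidence: 0.86×0.14 = 0.120400
Denominator P(barking | intruder, passing raccoon): 0.71×0.86 + 0.86×0.14 = 0.731000
Posterior = 0.120400 / 0.731000 ≈ 0.1647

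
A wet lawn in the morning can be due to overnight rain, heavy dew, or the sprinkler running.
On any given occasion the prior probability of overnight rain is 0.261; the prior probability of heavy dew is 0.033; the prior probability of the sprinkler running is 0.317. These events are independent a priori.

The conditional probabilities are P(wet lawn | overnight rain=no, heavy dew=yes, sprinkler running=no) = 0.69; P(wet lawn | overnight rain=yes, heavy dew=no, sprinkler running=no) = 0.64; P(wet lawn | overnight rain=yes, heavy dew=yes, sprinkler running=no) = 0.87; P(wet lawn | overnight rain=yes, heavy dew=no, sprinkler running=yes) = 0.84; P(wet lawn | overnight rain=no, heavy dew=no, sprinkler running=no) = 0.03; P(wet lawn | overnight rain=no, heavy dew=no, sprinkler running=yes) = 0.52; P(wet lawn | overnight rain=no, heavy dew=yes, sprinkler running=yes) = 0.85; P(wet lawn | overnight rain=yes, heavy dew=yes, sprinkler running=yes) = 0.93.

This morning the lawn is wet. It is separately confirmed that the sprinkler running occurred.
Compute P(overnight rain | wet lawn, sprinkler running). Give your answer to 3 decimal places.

P(overnight rain | wet lawn, sprinkler running) ≈ 0.359

Sum P(wet lawn|·) weighted by the priors over the 4 (overnight rain, heavy dew) configurations:
  P(wet lawn | sprinkler running) = 0.52·0.739·0.967 + 0.85·0.739·0.033 + 0.84·0.261·0.967 + 0.93·0.261·0.033
        = 0.371599 + 0.020729 + 0.212005 + 0.008010 = 0.612343
The terms with overnight rain present sum to 0.220015, so
  P(overnight rain | wet lawn, sprinkler running) = 0.220015 / 0.612343 ≈ 0.359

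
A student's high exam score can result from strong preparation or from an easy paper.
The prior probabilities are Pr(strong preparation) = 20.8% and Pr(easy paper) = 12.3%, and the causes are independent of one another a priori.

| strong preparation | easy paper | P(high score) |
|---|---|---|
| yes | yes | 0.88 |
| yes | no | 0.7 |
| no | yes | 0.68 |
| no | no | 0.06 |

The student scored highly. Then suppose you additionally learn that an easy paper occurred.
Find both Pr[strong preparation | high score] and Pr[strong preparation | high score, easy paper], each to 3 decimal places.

Numerator (weight on configurations with strong preparation): 0.127691 + 0.022514 = 0.150205
Denominator P(high score): 0.06*0.792*0.877 + 0.68*0.792*0.123 + 0.7*0.208*0.877 + 0.88*0.208*0.123 = 0.258123
Posterior = 0.150205 / 0.258123 ≈ 0.582

Now condition on the additional information:
Numerator (weight on configurations with strong preparation): 0.88*0.208 = 0.183040
The normalizing constant is 0.68*0.792 + 0.88*0.208 = 0.721600
Posterior = 0.183040 / 0.721600 ≈ 0.254

Pr[strong preparation | high score] ≈ 0.582; Pr[strong preparation | high score, easy paper] ≈ 0.254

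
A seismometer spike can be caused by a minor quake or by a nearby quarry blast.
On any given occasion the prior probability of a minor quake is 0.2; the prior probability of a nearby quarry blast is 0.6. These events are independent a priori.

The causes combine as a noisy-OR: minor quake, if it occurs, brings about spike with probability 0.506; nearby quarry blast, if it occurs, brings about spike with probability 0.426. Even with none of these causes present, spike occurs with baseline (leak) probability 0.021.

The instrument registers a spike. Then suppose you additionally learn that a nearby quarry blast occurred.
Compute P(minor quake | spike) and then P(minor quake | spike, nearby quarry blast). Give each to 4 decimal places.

Under noisy-OR, P(spike | causes) = 1 − (1−0.021)·∏(1−qᵢ) over the active causes.
P(spike) = 0.021·0.8·0.4 + 0.438054·0.8·0.6 + 0.516374·0.2·0.4 + 0.722399·0.2·0.6 = 0.006720 + 0.210266 + 0.041310 + 0.086688 = 0.344984
Restricting to configurations with minor quake present: 0.041310 + 0.086688 = 0.127998.
P(minor quake | spike) = 0.127998 / 0.344984 ≈ 0.3710

Now also conditioning on nearby quarry blast=true:
P(spike | nearby quarry blast) = 0.438054·0.8 + 0.722399·0.2 = 0.350443 + 0.144480 = 0.494923
Of this, 0.144480 comes from 0.722399·0.2 (the minor quake=true cases).
P(minor quake | spike, nearby quarry blast) = 0.144480 / 0.494923 ≈ 0.2919

P(minor quake | spike) ≈ 0.3710; P(minor quake | spike, nearby quarry blast) ≈ 0.2919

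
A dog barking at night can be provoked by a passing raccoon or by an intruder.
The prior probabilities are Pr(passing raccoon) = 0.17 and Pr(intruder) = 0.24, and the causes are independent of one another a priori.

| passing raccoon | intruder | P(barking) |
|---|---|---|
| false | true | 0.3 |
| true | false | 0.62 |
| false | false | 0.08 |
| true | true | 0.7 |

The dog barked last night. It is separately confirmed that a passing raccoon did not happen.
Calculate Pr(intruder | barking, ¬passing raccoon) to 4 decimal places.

Pr(intruder | barking, ¬passing raccoon) ≈ 0.5422

Enumerate both values of intruder and weight by the priors:
  P(barking | ¬passing raccoon) = 0.08·0.76 + 0.3·0.24
        = 0.060800 + 0.072000 = 0.132800
Keeping only the intruder-present terms gives 0.072000, so
  P(intruder | barking, ¬passing raccoon) = 0.072000 / 0.132800 ≈ 0.5422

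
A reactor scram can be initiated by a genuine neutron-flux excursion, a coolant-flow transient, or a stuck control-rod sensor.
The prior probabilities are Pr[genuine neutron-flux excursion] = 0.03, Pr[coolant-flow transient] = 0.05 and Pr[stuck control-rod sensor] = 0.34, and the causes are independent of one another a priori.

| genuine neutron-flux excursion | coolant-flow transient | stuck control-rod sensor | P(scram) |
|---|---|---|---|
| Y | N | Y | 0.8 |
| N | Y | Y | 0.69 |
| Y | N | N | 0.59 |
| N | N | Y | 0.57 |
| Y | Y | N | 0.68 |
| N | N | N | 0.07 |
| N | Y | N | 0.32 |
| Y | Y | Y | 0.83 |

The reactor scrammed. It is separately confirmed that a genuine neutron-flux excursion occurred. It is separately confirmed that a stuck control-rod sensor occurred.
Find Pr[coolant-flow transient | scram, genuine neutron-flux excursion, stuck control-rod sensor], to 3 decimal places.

Pr[coolant-flow transient | scram, genuine neutron-flux excursion, stuck control-rod sensor] ≈ 0.052

By total probability over both values of coolant-flow transient:
  P(scram | genuine neutron-flux excursion, stuck control-rod sensor) = 0.8·0.95 + 0.83·0.05
        = 0.760000 + 0.041500 = 0.801500
The terms with coolant-flow transient present sum to 0.041500, so
  P(coolant-flow transient | scram, genuine neutron-flux excursion, stuck control-rod sensor) = 0.041500 / 0.801500 ≈ 0.052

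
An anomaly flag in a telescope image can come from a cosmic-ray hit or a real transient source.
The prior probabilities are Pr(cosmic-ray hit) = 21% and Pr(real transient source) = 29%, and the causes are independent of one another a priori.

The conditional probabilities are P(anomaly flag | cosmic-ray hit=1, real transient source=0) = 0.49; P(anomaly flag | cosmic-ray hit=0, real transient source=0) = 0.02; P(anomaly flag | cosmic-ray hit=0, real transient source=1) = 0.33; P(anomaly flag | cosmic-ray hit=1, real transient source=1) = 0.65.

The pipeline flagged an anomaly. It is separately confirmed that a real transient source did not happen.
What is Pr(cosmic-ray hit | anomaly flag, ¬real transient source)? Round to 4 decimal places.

Pr(cosmic-ray hit | anomaly flag, ¬real transient source) ≈ 0.8669

By total probability over both values of cosmic-ray hit:
  P(anomaly flag | ¬real transient source) = 0.02*0.79 + 0.49*0.21
        = 0.015800 + 0.102900 = 0.118700
Keeping only the cosmic-ray hit-present terms gives 0.102900, so
  P(cosmic-ray hit | anomaly flag, ¬real transient source) = 0.102900 / 0.118700 ≈ 0.8669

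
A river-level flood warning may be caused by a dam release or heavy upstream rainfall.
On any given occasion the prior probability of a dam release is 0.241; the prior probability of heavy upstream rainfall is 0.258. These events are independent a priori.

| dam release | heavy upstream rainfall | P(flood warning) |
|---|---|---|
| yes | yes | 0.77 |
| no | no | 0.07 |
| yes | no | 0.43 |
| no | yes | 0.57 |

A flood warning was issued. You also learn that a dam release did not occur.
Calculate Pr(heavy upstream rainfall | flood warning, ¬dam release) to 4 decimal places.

By total probability over both values of heavy upstream rainfall:
  P(flood warning | ¬dam release) = 0.07×0.742 + 0.57×0.258
        = 0.051940 + 0.147060 = 0.199000
The terms with heavy upstream rainfall present sum to 0.147060, so
  P(heavy upstream rainfall | flood warning, ¬dam release) = 0.147060 / 0.199000 ≈ 0.7390

Pr(heavy upstream rainfall | flood warning, ¬dam release) ≈ 0.7390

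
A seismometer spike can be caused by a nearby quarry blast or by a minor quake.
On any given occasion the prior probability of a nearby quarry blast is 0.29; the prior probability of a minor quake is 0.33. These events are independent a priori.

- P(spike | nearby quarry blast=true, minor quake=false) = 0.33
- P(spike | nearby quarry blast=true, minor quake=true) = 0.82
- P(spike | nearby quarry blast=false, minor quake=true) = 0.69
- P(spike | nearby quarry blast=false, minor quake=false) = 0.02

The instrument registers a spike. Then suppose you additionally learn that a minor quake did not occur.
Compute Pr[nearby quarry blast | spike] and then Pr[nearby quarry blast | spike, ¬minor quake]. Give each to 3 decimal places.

Pr[nearby quarry blast | spike] ≈ 0.454; Pr[nearby quarry blast | spike, ¬minor quake] ≈ 0.871

Sum P(spike|·) weighted by the priors over the 4 (nearby quarry blast, minor quake) configurations:
  P(spike) = 0.02×0.71×0.67 + 0.69×0.71×0.33 + 0.33×0.29×0.67 + 0.82×0.29×0.33
        = 0.009514 + 0.161667 + 0.064119 + 0.078474 = 0.313774
The terms with nearby quarry blast present sum to 0.142593, so
  P(nearby quarry blast | spike) = 0.142593 / 0.313774 ≈ 0.454

Now also conditioning on minor quake≠true:
Enumerate both values of nearby quarry blast and weight by the priors:
  P(spike | ¬minor quake) = 0.02·0.71 + 0.33·0.29
        = 0.014200 + 0.095700 = 0.109900
The terms with nearby quarry blast present sum to 0.095700, so
  P(nearby quarry blast | spike, ¬minor quake) = 0.095700 / 0.109900 ≈ 0.871
With minor quake excluded, nearby quarry blast must carry more of the explanatory weight for the spike.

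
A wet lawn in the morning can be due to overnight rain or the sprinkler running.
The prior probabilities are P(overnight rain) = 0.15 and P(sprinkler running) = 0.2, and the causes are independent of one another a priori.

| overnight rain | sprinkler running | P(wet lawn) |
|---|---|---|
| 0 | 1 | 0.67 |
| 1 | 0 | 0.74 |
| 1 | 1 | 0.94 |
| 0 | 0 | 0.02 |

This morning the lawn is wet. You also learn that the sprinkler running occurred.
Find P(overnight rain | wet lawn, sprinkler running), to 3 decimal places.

P(overnight rain | wet lawn, sprinkler running) ≈ 0.198

By total probability over both values of overnight rain:
  P(wet lawn | sprinkler running) = 0.67·0.85 + 0.94·0.15
        = 0.569500 + 0.141000 = 0.710500
Keeping only the overnight rain-present terms gives 0.141000, so
  P(overnight rain | wet lawn, sprinkler running) = 0.141000 / 0.710500 ≈ 0.198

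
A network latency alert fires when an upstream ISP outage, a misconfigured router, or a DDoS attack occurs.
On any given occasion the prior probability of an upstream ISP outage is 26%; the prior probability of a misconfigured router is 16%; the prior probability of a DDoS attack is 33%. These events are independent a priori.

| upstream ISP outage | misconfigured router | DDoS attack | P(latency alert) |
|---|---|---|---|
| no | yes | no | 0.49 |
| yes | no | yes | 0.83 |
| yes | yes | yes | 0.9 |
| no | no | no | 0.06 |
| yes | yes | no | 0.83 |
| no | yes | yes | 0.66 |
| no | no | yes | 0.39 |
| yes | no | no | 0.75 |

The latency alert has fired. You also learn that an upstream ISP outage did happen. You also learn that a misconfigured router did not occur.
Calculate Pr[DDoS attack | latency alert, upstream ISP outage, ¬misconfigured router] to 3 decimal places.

Pr[DDoS attack | latency alert, upstream ISP outage, ¬misconfigured router] ≈ 0.353

Weight on DDoS attack=true, given the evidence: 0.83·0.33 = 0.273900
Normalizer over all consistent configurations: 0.75·0.67 + 0.83·0.33 = 0.776400
Posterior = 0.273900 / 0.776400 ≈ 0.353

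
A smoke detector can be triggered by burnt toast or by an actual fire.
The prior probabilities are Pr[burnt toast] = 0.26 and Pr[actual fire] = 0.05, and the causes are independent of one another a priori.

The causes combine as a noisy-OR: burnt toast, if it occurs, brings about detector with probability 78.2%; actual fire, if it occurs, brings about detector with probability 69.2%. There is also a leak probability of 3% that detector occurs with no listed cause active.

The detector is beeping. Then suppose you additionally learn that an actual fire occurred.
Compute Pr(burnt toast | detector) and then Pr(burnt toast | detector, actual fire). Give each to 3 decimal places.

Pr(burnt toast | detector) ≈ 0.815; Pr(burnt toast | detector, actual fire) ≈ 0.319

Under noisy-OR, P(detector | causes) = 1 − (1−0.03)·∏(1−qᵢ) over the active causes.
P(detector) = 0.03×0.74×0.95 + 0.70124×0.74×0.05 + 0.78854×0.26×0.95 + 0.93487×0.26×0.05 = 0.021090 + 0.025946 + 0.194769 + 0.012153 = 0.253958
The burnt toast-present share is 0.194769 + 0.012153 = 0.206922.
Hence the posterior is 0.206922/0.253958 ≈ 0.815.

Now condition on the additional information:
Enumerate both values of burnt toast and weight by the priors:
  P(detector | actual fire) = 0.70124·0.74 + 0.93487·0.26
        = 0.518918 + 0.243066 = 0.761984
The terms with burnt toast present sum to 0.243066, so
  P(burnt toast | detector, actual fire) = 0.243066 / 0.761984 ≈ 0.319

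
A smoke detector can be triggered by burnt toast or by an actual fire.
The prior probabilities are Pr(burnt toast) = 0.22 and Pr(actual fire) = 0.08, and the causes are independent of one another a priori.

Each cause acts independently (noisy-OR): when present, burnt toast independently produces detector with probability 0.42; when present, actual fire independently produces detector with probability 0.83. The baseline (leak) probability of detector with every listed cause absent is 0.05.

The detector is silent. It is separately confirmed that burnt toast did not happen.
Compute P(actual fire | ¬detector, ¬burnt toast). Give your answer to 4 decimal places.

Under noisy-OR, P(detector | causes) = 1 − (1−0.05)·∏(1−qᵢ) over the active causes.
Enumerate both values of actual fire and weight by the priors:
  P(¬detector | ¬burnt toast) = 0.95×0.92 + 0.1615×0.08
        = 0.874000 + 0.012920 = 0.886920
Configurations with actual fire contribute 0.012920, so
  P(actual fire | ¬detector, ¬burnt toast) = 0.012920 / 0.886920 ≈ 0.0146

P(actual fire | ¬detector, ¬burnt toast) ≈ 0.0146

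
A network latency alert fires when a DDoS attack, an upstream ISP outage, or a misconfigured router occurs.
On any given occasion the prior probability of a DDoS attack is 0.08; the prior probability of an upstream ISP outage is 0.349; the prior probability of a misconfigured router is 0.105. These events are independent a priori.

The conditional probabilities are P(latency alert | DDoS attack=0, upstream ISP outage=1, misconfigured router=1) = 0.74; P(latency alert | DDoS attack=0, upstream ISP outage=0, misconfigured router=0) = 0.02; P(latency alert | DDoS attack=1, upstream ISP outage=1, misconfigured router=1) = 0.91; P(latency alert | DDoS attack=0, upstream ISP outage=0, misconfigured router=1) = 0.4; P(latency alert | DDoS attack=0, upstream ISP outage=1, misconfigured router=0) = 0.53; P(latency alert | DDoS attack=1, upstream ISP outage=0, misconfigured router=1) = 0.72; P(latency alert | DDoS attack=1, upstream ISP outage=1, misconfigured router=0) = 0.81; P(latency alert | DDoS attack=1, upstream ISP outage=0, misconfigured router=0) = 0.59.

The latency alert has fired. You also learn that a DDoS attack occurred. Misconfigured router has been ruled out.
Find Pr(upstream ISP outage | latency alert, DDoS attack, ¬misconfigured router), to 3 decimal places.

By total probability over both values of upstream ISP outage:
  P(latency alert | DDoS attack, ¬misconfigured router) = 0.59×0.651 + 0.81×0.349
        = 0.384090 + 0.282690 = 0.666780
The terms with upstream ISP outage present sum to 0.282690, so
  P(upstream ISP outage | latency alert, DDoS attack, ¬misconfigured router) = 0.282690 / 0.666780 ≈ 0.424

Pr(upstream ISP outage | latency alert, DDoS attack, ¬misconfigured router) ≈ 0.424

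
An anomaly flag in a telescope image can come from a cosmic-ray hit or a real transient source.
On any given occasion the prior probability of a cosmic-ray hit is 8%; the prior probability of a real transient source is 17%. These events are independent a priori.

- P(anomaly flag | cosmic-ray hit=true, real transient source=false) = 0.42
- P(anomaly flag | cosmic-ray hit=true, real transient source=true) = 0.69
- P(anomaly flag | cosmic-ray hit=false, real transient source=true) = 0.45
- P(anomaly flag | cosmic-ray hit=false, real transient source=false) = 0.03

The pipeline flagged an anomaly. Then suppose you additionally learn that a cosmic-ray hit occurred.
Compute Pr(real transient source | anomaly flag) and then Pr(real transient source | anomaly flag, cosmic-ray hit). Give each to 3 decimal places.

Weight on real transient source=true, given the evidence: 0.070380 + 0.009384 = 0.079764
The normalizing constant is 0.03*0.92*0.83 + 0.45*0.92*0.17 + 0.42*0.08*0.83 + 0.69*0.08*0.17 = 0.130560
P(real transient source | anomaly flag) = 0.079764/0.130560 ≈ 0.611

With the extra evidence:
Enumerate both values of real transient source and weight by the priors:
  P(anomaly flag | cosmic-ray hit) = 0.42·0.83 + 0.69·0.17
        = 0.348600 + 0.117300 = 0.465900
The terms with real transient source present sum to 0.117300, so
  P(real transient source | anomaly flag, cosmic-ray hit) = 0.117300 / 0.465900 ≈ 0.252
Conditioning on cosmic-ray hit lowers the posterior on real transient source: the classic explaining-away effect in a common-effect structure.

Pr(real transient source | anomaly flag) ≈ 0.611; Pr(real transient source | anomaly flag, cosmic-ray hit) ≈ 0.252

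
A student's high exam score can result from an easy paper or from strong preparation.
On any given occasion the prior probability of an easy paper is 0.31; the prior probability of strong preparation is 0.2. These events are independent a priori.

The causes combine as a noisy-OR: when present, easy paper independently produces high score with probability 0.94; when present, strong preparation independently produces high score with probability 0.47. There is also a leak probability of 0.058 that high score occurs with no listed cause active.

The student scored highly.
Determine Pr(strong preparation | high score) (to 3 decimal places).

Under noisy-OR, P(high score | causes) = 1 − (1−0.058)·∏(1−qᵢ) over the active causes.
Weight on strong preparation=true, given the evidence: 0.069102 + 0.060143 = 0.129245
Denominator P(high score): 0.058·0.69·0.8 + 0.50074·0.69·0.2 + 0.94348·0.31·0.8 + 0.970044·0.31·0.2 = 0.395244
P(strong preparation | high score) = 0.129245/0.395244 ≈ 0.327

Pr(strong preparation | high score) ≈ 0.327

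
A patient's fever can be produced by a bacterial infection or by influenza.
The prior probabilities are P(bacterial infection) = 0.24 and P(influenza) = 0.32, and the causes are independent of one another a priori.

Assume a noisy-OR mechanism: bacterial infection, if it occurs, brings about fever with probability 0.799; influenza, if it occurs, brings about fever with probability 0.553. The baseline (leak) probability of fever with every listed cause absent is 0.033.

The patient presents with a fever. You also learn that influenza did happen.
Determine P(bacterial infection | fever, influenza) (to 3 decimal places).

P(bacterial infection | fever, influenza) ≈ 0.337

Under noisy-OR, P(fever | causes) = 1 − (1−0.033)·∏(1−qᵢ) over the active causes.
Weight on bacterial infection=true, given the evidence: 0.913118×0.24 = 0.219148
Denominator P(fever | influenza): 0.567751×0.76 + 0.913118×0.24 = 0.650639
P(bacterial infection | fever, influenza) = 0.219148/0.650639 ≈ 0.337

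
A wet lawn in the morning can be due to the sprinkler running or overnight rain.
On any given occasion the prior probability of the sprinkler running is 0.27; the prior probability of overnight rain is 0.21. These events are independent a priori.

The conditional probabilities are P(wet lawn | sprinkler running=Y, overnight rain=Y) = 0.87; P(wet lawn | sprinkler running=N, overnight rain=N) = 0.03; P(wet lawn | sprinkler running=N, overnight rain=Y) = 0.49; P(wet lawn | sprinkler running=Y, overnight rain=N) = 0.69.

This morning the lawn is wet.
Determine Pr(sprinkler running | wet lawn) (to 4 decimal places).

Pr(sprinkler running | wet lawn) ≈ 0.6801

P(wet lawn) = 0.03×0.73×0.79 + 0.49×0.73×0.21 + 0.69×0.27×0.79 + 0.87×0.27×0.21 = 0.017301 + 0.075117 + 0.147177 + 0.049329 = 0.288924
Of this, 0.196506 comes from 0.147177 + 0.049329 (the sprinkler running=true cases).
Hence the posterior is 0.196506/0.288924 ≈ 0.6801.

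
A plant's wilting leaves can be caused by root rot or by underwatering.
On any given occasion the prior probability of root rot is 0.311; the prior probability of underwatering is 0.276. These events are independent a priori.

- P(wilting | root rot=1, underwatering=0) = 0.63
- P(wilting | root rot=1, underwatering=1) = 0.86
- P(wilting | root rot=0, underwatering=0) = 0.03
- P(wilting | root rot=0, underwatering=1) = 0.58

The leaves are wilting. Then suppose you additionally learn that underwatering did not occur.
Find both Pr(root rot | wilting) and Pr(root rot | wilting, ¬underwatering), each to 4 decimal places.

Pr(root rot | wilting) ≈ 0.6326; Pr(root rot | wilting, ¬underwatering) ≈ 0.9046

P(wilting) = 0.03·0.689·0.724 + 0.58·0.689·0.276 + 0.63·0.311·0.724 + 0.86·0.311·0.276 = 0.014965 + 0.110295 + 0.141853 + 0.073819 = 0.340932
Restricting to configurations with root rot present: 0.141853 + 0.073819 = 0.215672.
So P(root rot | wilting) = 0.215672/0.340932 ≈ 0.6326.

Now also conditioning on underwatering≠true:
P(wilting | ¬underwatering) = 0.03·0.689 + 0.63·0.311 = 0.020670 + 0.195930 = 0.216600
Of this, 0.195930 comes from 0.63·0.311 (the root rot=true cases).
Hence the posterior is 0.195930/0.216600 ≈ 0.9046.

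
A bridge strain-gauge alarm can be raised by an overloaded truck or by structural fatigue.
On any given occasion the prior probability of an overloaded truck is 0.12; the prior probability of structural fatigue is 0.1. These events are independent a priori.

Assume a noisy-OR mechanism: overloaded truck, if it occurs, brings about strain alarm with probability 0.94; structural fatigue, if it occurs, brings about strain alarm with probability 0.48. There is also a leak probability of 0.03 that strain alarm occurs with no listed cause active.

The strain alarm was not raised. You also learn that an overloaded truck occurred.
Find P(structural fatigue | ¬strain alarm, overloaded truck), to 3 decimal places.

P(structural fatigue | ¬strain alarm, overloaded truck) ≈ 0.055

Under noisy-OR, P(strain alarm | causes) = 1 − (1−0.03)·∏(1−qᵢ) over the active causes.
P(¬strain alarm | overloaded truck) = 0.0582*0.9 + 0.030264*0.1 = 0.052380 + 0.003026 = 0.055406
Of this, 0.003026 comes from 0.030264*0.1 (the structural fatigue=true cases).
P(structural fatigue | ¬strain alarm, overloaded truck) = 0.003026 / 0.055406 ≈ 0.055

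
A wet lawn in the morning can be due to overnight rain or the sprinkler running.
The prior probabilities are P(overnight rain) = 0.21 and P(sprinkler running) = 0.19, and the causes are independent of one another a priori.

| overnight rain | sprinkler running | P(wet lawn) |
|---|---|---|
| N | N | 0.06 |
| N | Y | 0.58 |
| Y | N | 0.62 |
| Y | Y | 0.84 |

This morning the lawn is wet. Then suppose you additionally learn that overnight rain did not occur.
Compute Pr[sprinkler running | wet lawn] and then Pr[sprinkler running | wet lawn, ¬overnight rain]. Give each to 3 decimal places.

By total probability over the 4 (overnight rain, sprinkler running) configurations:
  P(wet lawn) = 0.06·0.79·0.81 + 0.58·0.79·0.19 + 0.62·0.21·0.81 + 0.84·0.21·0.19
        = 0.038394 + 0.087058 + 0.105462 + 0.033516 = 0.264430
The terms with sprinkler running present sum to 0.120574, so
  P(sprinkler running | wet lawn) = 0.120574 / 0.264430 ≈ 0.456

Now also conditioning on overnight rain≠true:
For the numerator, keep only sprinkler running=true terms: 0.58·0.19 = 0.110200
Normalizer over all consistent configurations: 0.06·0.81 + 0.58·0.19 = 0.158800
Posterior = 0.110200 / 0.158800 ≈ 0.694
Ruling out overnight rain raises the posterior on sprinkler running — the flip side of explaining away.

Pr[sprinkler running | wet lawn] ≈ 0.456; Pr[sprinkler running | wet lawn, ¬overnight rain] ≈ 0.694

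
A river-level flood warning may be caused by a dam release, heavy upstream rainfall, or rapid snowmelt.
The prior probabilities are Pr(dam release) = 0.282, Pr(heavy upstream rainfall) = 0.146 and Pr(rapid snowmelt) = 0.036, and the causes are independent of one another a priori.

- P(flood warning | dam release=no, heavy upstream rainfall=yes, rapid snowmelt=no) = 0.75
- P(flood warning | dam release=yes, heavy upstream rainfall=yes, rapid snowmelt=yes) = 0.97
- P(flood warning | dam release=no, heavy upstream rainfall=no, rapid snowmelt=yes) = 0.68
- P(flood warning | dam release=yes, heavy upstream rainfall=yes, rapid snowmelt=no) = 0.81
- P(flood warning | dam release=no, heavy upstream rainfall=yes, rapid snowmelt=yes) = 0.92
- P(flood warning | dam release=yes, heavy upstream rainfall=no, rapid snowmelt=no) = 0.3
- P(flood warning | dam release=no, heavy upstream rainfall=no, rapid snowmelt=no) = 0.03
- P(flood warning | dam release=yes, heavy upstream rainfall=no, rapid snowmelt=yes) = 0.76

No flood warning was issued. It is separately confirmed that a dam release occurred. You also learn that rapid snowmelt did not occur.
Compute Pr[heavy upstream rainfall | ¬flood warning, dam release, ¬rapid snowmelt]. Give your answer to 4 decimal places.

Numerator (weight on configurations with heavy upstream rainfall): 0.19*0.146 = 0.027740
The normalizing constant is 0.7*0.854 + 0.19*0.146 = 0.625540
Posterior = 0.027740 / 0.625540 ≈ 0.0443

Pr[heavy upstream rainfall | ¬flood warning, dam release, ¬rapid snowmelt] ≈ 0.0443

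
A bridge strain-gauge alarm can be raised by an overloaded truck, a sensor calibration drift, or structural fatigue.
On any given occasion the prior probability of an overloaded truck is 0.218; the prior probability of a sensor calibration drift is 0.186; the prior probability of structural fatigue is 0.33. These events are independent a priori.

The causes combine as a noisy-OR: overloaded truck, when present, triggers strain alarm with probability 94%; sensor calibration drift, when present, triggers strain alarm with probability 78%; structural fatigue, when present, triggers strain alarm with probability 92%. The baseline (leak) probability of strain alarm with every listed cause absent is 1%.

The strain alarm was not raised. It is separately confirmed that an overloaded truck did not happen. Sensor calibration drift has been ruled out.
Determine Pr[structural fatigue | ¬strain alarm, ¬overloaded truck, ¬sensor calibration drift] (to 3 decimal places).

Pr[structural fatigue | ¬strain alarm, ¬overloaded truck, ¬sensor calibration drift] ≈ 0.038

Under noisy-OR, P(strain alarm | causes) = 1 − (1−0.01)·∏(1−qᵢ) over the active causes.
For the numerator, keep only structural fatigue=true terms: 0.0792×0.33 = 0.026136
Normalizer over all consistent configurations: 0.99×0.67 + 0.0792×0.33 = 0.689436
P(structural fatigue | ¬strain alarm, ¬overloaded truck, ¬sensor calibration drift) = 0.026136/0.689436 ≈ 0.038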